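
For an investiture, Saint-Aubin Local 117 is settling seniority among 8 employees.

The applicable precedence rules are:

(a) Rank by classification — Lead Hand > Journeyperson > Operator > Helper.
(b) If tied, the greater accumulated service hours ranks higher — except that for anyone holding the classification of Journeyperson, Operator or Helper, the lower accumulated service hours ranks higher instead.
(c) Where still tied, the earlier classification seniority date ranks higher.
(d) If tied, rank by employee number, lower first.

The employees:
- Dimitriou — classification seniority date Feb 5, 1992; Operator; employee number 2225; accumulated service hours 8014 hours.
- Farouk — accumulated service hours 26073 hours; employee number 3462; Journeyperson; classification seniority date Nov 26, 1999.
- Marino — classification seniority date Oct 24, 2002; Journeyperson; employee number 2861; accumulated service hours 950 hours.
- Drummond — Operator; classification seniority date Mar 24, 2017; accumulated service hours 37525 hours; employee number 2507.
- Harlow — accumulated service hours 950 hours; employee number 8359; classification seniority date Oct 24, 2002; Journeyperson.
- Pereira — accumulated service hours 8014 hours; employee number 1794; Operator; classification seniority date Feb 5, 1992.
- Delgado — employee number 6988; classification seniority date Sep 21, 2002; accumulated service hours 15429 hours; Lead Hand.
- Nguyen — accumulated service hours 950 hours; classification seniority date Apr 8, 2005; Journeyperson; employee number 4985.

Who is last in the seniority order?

By classification: Delgado (Lead Hand); then Marino, Harlow, Nguyen and Farouk (Journeyperson); then Pereira, Dimitriou and Drummond (Operator).
Among Marino, Harlow, Nguyen and Farouk, by accumulated service hours (lower first) (reversed rule for this group): Marino, Harlow and Nguyen (950 hours) before Farouk (26073 hours).
Among Marino, Harlow and Nguyen, by classification seniority date (earlier first): Marino and Harlow (Oct 24, 2002) before Nguyen (Apr 8, 2005).
Among Marino and Harlow, by employee number (lower first): Marino (2861) before Harlow (8359).
Among Pereira, Dimitriou and Drummond, by accumulated service hours (lower first) (reversed rule for this group): Pereira and Dimitriou (8014 hours) before Drummond (37525 hours).
Pereira and Dimitriou both have classification seniority date Feb 5, 1992, so the next rule applies.
Among Pereira and Dimitriou, by employee number (lower first): Pereira (1794) before Dimitriou (2225).
Order: Delgado, Marino, Harlow, Nguyen, Farouk, Pereira, Dimitriou, Drummond.

Drummond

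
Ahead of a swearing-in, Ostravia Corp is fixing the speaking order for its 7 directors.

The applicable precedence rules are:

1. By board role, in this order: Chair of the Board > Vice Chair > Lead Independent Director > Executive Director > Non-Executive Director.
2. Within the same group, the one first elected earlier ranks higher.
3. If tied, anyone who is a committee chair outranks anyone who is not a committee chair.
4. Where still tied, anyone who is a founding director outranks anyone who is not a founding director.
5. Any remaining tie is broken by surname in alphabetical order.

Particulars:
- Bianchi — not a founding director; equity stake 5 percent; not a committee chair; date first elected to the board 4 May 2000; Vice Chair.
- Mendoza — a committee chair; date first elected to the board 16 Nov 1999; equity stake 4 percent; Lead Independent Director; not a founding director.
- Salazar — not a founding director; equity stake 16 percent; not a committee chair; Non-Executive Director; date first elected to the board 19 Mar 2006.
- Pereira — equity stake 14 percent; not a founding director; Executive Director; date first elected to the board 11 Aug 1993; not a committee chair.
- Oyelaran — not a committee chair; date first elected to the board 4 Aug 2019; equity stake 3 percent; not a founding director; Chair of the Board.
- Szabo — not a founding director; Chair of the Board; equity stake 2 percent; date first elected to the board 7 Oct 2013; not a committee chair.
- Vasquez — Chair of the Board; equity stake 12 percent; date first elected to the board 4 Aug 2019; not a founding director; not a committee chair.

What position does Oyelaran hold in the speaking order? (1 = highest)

By board role: Szabo, Oyelaran and Vasquez (Chair of the Board); then Bianchi (Vice Chair); then Mendoza (Lead Independent Director); then Pereira (Executive Director); then Salazar (Non-Executive Director).
Among Szabo, Oyelaran and Vasquez, by date first elected to the board (earlier first): Szabo (7 Oct 2013) before Oyelaran and Vasquez (4 Aug 2019).
Oyelaran and Vasquez are each not a committee chair, so the next rule applies.
Oyelaran and Vasquez are each not a founding director, so the next rule applies.
Among Oyelaran and Vasquez, alphabetically by surname: Oyelaran before Vasquez.
Order: Szabo, Oyelaran, Vasquez, Bianchi, Mendoza, Pereira, Salazar. So position 2.

2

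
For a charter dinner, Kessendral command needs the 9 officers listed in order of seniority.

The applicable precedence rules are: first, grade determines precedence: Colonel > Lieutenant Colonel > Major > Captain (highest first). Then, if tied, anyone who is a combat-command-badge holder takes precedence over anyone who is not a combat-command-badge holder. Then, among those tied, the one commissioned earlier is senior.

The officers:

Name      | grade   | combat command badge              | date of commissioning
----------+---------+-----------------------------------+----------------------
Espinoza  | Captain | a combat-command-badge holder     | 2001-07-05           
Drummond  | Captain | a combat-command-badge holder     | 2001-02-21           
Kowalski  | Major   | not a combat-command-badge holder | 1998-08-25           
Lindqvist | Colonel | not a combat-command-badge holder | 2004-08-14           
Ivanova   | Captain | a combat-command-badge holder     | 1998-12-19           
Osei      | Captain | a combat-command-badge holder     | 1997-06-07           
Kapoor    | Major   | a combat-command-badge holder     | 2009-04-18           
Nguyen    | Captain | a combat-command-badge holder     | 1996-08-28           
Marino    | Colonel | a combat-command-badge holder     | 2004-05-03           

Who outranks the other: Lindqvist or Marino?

By grade: Marino and Lindqvist (Colonel); then Kapoor and Kowalski (Major); then Nguyen, Osei, Ivanova, Drummond and Espinoza (Captain).
Among Marino and Lindqvist, a combat-command-badge holder before not a combat-command-badge holder: Marino (a combat-command-badge holder) before Lindqvist (not a combat-command-badge holder).
Among Kapoor and Kowalski, a combat-command-badge holder before not a combat-command-badge holder: Kapoor (a combat-command-badge holder) before Kowalski (not a combat-command-badge holder).
Nguyen, Osei, Ivanova, Drummond and Espinoza are each a combat-command-badge holder, so the next rule applies.
Among Nguyen, Osei, Ivanova, Drummond and Espinoza, by date of commissioning (earlier first): Nguyen (1996-08-28) before Osei (1997-06-07) before Ivanova (1998-12-19) before Drummond (2001-02-21) before Espinoza (2001-07-05).
So Marino takes precedence.

Marino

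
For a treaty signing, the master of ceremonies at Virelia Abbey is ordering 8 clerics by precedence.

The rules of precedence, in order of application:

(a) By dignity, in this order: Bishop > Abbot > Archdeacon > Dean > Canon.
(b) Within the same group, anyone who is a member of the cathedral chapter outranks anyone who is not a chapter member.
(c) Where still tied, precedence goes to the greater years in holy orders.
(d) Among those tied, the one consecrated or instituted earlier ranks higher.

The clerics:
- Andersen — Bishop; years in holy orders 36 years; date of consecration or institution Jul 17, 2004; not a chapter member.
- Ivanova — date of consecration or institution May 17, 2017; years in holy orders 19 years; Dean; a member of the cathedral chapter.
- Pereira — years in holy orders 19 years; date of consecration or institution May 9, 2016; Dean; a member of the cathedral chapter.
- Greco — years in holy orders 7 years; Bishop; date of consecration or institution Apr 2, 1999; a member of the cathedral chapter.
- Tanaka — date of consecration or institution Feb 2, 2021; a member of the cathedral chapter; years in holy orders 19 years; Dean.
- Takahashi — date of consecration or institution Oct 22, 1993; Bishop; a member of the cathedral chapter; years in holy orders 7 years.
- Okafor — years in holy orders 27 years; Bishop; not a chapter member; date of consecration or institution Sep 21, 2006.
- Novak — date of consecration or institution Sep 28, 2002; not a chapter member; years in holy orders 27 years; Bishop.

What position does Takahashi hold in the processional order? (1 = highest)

By dignity: Takahashi, Greco, Andersen, Novak and Okafor (Bishop); then Pereira, Ivanova and Tanaka (Dean).
Among Takahashi, Greco, Andersen, Novak and Okafor, a member of the cathedral chapter before not a chapter member: Takahashi and Greco (a member of the cathedral chapter) before Andersen, Novak and Okafor (not a chapter member).
Takahashi and Greco both have years in holy orders 7 years, so the next rule applies.
Among Takahashi and Greco, by date of consecration or institution (earlier first): Takahashi (Oct 22, 1993) before Greco (Apr 2, 1999).
Among Andersen, Novak and Okafor, by years in holy orders (higher first): Andersen (36 years) before Novak and Okafor (27 years).
Among Novak and Okafor, by date of consecration or institution (earlier first): Novak (Sep 28, 2002) before Okafor (Sep 21, 2006).
Pereira, Ivanova and Tanaka are each a member of the cathedral chapter, so the next rule applies.
Pereira, Ivanova and Tanaka all have years in holy orders 19 years, so the next rule applies.
Among Pereira, Ivanova and Tanaka, by date of consecration or institution (earlier first): Pereira (May 9, 2016) before Ivanova (May 17, 2017) before Tanaka (Feb 2, 2021).
Order: Takahashi, Greco, Andersen, Novak, Okafor, Pereira, Ivanova, Tanaka. So position 1.

1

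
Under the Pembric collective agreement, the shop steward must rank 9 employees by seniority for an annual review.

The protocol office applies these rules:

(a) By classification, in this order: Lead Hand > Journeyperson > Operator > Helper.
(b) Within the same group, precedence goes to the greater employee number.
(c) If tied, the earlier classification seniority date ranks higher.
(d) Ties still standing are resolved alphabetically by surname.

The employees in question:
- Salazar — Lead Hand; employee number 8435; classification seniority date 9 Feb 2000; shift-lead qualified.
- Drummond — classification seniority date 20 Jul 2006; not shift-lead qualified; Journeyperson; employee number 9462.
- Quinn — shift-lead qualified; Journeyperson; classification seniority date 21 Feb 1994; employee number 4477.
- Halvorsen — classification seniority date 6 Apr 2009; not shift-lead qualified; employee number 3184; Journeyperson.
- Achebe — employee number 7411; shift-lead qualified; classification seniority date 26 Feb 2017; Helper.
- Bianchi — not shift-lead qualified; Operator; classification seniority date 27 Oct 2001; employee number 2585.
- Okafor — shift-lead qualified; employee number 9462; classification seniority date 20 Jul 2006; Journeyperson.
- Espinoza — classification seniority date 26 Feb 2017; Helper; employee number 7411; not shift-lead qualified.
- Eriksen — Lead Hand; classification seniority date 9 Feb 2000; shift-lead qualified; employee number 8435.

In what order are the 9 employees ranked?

By classification: Eriksen and Salazar (Lead Hand); then Drummond, Okafor, Quinn and Halvorsen (Journeyperson); then Bianchi (Operator); then Achebe and Espinoza (Helper).
Eriksen and Salazar both have employee number 8435, so the next rule applies.
Eriksen and Salazar both have classification seniority date 9 Feb 2000, so the next rule applies.
Among Eriksen and Salazar, alphabetically by surname: Eriksen before Salazar.
Among Drummond, Okafor, Quinn and Halvorsen, by employee number (higher first): Drummond and Okafor (9462) before Quinn (4477) before Halvorsen (3184).
Drummond and Okafor both have classification seniority date 20 Jul 2006, so the next rule applies.
Among Drummond and Okafor, alphabetically by surname: Drummond before Okafor.
Achebe and Espinoza both have employee number 7411, so the next rule applies.
Achebe and Espinoza both have classification seniority date 26 Feb 2017, so the next rule applies.
Among Achebe and Espinoza, alphabetically by surname: Achebe before Espinoza.
Full order: Eriksen, Salazar, Drummond, Okafor, Quinn, Halvorsen, Bianchi, Achebe, Espinoza.

Eriksen, Salazar, Drummond, Okafor, Quinn, Halvorsen, Bianchi, Achebe, Espinoza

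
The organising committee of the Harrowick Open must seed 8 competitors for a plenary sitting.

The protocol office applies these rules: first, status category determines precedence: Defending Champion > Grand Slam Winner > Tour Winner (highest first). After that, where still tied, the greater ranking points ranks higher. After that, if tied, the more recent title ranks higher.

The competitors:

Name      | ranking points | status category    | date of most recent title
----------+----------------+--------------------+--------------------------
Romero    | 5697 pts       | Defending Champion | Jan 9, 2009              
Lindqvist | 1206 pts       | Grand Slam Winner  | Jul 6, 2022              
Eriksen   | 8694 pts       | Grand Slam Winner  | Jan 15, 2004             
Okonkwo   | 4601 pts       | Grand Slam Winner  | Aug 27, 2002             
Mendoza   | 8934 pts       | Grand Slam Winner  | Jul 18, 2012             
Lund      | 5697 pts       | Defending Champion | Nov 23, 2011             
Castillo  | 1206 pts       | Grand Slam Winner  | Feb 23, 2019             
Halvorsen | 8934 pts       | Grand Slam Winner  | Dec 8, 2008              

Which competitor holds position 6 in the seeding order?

By status category: Lund and Romero (Defending Champion); then Mendoza, Halvorsen, Eriksen, Okonkwo, Lindqvist and Castillo (Grand Slam Winner).
Lund and Romero both have ranking points 5697 pts, so the next rule applies.
Among Lund and Romero, by date of most recent title (later first): Lund (Nov 23, 2011) before Romero (Jan 9, 2009).
Among Mendoza, Halvorsen, Eriksen, Okonkwo, Lindqvist and Castillo, by ranking points (higher first): Mendoza and Halvorsen (8934 pts) before Eriksen (8694 pts) before Okonkwo (4601 pts) before Lindqvist and Castillo (1206 pts).
Among Mendoza and Halvorsen, by date of most recent title (later first): Mendoza (Jul 18, 2012) before Halvorsen (Dec 8, 2008).
Among Lindqvist and Castillo, by date of most recent title (later first): Lindqvist (Jul 6, 2022) before Castillo (Feb 23, 2019).
Order: Lund, Romero, Mendoza, Halvorsen, Eriksen, Okonkwo, Lindqvist, Castillo.

Okonkwo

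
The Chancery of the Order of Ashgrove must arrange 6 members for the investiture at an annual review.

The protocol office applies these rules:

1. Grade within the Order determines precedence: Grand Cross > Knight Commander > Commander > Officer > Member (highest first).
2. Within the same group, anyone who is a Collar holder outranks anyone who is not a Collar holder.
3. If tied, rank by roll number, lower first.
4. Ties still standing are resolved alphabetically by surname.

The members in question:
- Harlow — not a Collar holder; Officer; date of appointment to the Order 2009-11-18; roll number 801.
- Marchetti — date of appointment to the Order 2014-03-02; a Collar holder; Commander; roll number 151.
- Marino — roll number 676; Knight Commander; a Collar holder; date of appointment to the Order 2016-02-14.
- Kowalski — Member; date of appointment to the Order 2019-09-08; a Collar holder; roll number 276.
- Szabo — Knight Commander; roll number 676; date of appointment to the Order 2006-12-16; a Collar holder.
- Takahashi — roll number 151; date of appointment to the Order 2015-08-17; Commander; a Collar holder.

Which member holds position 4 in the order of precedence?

By grade within the Order: Marino and Szabo (Knight Commander); then Marchetti and Takahashi (Commander); then Harlow (Officer); then Kowalski (Member).
Marino and Szabo are each a Collar holder, so the next rule applies.
Marino and Szabo both have roll number 676, so the next rule applies.
Among Marino and Szabo, alphabetically by surname: Marino before Szabo.
Marchetti and Takahashi are each a Collar holder, so the next rule applies.
Marchetti and Takahashi both have roll number 151, so the next rule applies.
Among Marchetti and Takahashi, alphabetically by surname: Marchetti before Takahashi.
Order: Marino, Szabo, Marchetti, Takahashi, Harlow, Kowalski.

Takahashi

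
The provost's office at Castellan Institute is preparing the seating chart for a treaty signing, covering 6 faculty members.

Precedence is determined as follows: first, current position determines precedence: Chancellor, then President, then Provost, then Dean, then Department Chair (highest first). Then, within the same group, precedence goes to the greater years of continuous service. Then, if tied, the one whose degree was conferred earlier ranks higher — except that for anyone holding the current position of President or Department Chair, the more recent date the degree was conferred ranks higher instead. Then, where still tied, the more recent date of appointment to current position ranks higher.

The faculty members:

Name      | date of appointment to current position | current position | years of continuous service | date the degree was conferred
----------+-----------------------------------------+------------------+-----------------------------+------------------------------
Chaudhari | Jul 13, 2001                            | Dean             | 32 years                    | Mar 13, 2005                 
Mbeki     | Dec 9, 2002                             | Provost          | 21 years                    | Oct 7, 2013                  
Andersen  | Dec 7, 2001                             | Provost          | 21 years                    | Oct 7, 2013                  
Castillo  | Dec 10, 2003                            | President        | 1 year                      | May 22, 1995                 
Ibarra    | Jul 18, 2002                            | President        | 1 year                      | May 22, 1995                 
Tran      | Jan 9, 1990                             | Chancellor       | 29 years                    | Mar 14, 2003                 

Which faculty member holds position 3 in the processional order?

Ibarra

By current position: Tran (Chancellor); then Castillo and Ibarra (President); then Mbeki and Andersen (Provost); then Chaudhari (Dean).
Castillo and Ibarra both have years of continuous service 1 year, so the next rule applies.
Castillo and Ibarra both have date the degree was conferred May 22, 1995, so the next rule applies.
Among Castillo and Ibarra, by date of appointment to current position (later first): Castillo (Dec 10, 2003) before Ibarra (Jul 18, 2002).
Mbeki and Andersen both have years of continuous service 21 years, so the next rule applies.
Mbeki and Andersen both have date the degree was conferred Oct 7, 2013, so the next rule applies.
Among Mbeki and Andersen, by date of appointment to current position (later first): Mbeki (Dec 9, 2002) before Andersen (Dec 7, 2001).
Order: Tran, Castillo, Ibarra, Mbeki, Andersen, Chaudhari.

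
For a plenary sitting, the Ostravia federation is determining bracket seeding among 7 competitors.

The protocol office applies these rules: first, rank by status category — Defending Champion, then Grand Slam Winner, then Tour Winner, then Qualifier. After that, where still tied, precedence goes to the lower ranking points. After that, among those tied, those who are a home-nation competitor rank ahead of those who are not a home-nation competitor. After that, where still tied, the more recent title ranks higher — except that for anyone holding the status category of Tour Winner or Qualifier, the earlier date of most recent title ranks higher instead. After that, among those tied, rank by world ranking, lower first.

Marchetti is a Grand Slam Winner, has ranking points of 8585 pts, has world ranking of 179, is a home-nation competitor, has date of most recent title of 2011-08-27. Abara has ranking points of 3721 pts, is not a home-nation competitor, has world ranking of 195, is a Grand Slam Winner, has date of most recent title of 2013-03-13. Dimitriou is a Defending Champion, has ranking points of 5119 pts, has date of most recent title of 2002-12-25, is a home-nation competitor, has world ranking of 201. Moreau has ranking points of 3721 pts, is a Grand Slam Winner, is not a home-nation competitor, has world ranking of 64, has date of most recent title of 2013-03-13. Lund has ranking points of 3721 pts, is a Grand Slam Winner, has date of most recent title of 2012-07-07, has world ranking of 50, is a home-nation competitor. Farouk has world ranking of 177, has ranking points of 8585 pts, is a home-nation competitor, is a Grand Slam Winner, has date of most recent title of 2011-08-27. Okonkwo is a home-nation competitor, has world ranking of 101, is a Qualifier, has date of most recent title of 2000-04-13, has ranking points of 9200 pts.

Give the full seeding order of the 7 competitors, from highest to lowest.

Dimitriou, Lund, Moreau, Abara, Farouk, Marchetti, Okonkwo

By status category: Dimitriou (Defending Champion); then Lund, Moreau, Abara, Farouk and Marchetti (Grand Slam Winner); then Okonkwo (Qualifier).
Among Lund, Moreau, Abara, Farouk and Marchetti, by ranking points (lower first): Lund, Moreau and Abara (3721 pts) before Farouk and Marchetti (8585 pts).
Among Lund, Moreau and Abara, a home-nation competitor before not a home-nation competitor: Lund (a home-nation competitor) before Moreau and Abara (not a home-nation competitor).
Moreau and Abara both have date of most recent title 2013-03-13, so the next rule applies.
Among Moreau and Abara, by world ranking (lower first): Moreau (64) before Abara (195).
Farouk and Marchetti are each a home-nation competitor, so the next rule applies.
Farouk and Marchetti both have date of most recent title 2011-08-27, so the next rule applies.
Among Farouk and Marchetti, by world ranking (lower first): Farouk (177) before Marchetti (179).
Full order: Dimitriou, Lund, Moreau, Abara, Farouk, Marchetti, Okonkwo.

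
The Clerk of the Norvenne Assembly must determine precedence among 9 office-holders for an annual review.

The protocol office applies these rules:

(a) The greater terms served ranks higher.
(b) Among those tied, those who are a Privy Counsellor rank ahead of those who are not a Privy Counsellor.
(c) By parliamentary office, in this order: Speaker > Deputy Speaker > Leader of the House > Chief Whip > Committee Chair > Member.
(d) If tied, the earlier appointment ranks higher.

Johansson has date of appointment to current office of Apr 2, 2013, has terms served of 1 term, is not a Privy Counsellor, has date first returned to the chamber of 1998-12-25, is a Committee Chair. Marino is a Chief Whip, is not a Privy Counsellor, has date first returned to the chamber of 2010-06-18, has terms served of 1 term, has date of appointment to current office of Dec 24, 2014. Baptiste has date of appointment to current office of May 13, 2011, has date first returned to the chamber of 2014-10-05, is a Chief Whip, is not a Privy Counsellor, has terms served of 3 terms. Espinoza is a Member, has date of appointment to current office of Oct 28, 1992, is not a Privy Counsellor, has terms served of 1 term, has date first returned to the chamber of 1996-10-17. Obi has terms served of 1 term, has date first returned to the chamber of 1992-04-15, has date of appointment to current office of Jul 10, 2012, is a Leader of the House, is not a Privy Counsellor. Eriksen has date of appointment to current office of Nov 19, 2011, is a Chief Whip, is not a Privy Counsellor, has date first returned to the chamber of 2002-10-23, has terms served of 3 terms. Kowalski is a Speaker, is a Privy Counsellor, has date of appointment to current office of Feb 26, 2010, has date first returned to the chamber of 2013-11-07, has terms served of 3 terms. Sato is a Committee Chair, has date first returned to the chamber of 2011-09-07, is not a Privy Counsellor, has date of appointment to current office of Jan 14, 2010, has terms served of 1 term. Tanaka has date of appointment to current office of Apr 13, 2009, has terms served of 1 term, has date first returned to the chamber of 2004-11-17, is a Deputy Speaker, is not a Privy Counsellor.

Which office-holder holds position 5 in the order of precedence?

Obi

By terms served (higher first): Kowalski, Baptiste and Eriksen (each 3 terms); then Tanaka, Obi, Marino, Sato, Johansson and Espinoza (each 1 term).
Among Kowalski, Baptiste and Eriksen, a Privy Counsellor before not a Privy Counsellor: Kowalski (a Privy Counsellor) before Baptiste and Eriksen (not a Privy Counsellor).
Baptiste and Eriksen are each Chief Whip, so the next rule applies.
Among Baptiste and Eriksen, by date of appointment to current office (earlier first): Baptiste (May 13, 2011) before Eriksen (Nov 19, 2011).
Tanaka, Obi, Marino, Sato, Johansson and Espinoza are each not a Privy Counsellor, so the next rule applies.
Among Tanaka, Obi, Marino, Sato, Johansson and Espinoza, by parliamentary office: Tanaka (Deputy Speaker) before Obi (Leader of the House) before Marino (Chief Whip) before Sato and Johansson (Committee Chair) before Espinoza (Member).
Among Sato and Johansson, by date of appointment to current office (earlier first): Sato (Jan 14, 2010) before Johansson (Apr 2, 2013).
Order: Kowalski, Baptiste, Eriksen, Tanaka, Obi, Marino, Sato, Johansson, Espinoza.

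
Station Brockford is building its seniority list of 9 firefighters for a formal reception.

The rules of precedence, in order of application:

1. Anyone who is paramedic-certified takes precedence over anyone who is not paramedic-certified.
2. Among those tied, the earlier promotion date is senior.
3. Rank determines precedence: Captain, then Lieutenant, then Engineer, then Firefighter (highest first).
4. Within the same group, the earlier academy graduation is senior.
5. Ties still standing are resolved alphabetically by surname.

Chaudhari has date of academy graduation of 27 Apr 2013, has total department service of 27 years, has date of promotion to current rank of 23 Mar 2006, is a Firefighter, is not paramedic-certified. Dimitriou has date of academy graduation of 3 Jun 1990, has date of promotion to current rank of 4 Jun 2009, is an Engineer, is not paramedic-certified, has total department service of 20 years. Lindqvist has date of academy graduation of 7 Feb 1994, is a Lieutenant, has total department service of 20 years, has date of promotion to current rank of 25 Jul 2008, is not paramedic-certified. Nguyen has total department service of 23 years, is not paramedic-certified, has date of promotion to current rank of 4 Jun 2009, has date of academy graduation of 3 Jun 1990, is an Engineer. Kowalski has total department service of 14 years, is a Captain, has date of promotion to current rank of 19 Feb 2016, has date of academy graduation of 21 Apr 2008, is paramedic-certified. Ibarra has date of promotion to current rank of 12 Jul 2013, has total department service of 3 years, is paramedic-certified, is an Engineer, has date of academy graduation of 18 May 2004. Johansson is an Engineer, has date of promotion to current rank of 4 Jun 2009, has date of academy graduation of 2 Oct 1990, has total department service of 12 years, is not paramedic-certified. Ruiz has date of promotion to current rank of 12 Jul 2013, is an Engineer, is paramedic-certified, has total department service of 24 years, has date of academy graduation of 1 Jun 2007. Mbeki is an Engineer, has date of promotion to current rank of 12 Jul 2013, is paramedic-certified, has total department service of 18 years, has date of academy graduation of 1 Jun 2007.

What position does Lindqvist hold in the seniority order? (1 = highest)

6

By the first rule: Ibarra, Mbeki, Ruiz and Kowalski (each paramedic-certified); then Chaudhari, Lindqvist, Dimitriou, Nguyen and Johansson (each not paramedic-certified).
Among Ibarra, Mbeki, Ruiz and Kowalski, by date of promotion to current rank (earlier first): Ibarra, Mbeki and Ruiz (12 Jul 2013) before Kowalski (19 Feb 2016).
Ibarra, Mbeki and Ruiz are each Engineer, so the next rule applies.
Among Ibarra, Mbeki and Ruiz, by date of academy graduation (earlier first): Ibarra (18 May 2004) before Mbeki and Ruiz (1 Jun 2007).
Among Mbeki and Ruiz, alphabetically by surname: Mbeki before Ruiz.
Among Chaudhari, Lindqvist, Dimitriou, Nguyen and Johansson, by date of promotion to current rank (earlier first): Chaudhari (23 Mar 2006) before Lindqvist (25 Jul 2008) before Dimitriou, Nguyen and Johansson (4 Jun 2009).
Dimitriou, Nguyen and Johansson are each Engineer, so the next rule applies.
Among Dimitriou, Nguyen and Johansson, by date of academy graduation (earlier first): Dimitriou and Nguyen (3 Jun 1990) before Johansson (2 Oct 1990).
Among Dimitriou and Nguyen, alphabetically by surname: Dimitriou before Nguyen.
Order: Ibarra, Mbeki, Ruiz, Kowalski, Chaudhari, Lindqvist, Dimitriou, Nguyen, Johansson. So position 6.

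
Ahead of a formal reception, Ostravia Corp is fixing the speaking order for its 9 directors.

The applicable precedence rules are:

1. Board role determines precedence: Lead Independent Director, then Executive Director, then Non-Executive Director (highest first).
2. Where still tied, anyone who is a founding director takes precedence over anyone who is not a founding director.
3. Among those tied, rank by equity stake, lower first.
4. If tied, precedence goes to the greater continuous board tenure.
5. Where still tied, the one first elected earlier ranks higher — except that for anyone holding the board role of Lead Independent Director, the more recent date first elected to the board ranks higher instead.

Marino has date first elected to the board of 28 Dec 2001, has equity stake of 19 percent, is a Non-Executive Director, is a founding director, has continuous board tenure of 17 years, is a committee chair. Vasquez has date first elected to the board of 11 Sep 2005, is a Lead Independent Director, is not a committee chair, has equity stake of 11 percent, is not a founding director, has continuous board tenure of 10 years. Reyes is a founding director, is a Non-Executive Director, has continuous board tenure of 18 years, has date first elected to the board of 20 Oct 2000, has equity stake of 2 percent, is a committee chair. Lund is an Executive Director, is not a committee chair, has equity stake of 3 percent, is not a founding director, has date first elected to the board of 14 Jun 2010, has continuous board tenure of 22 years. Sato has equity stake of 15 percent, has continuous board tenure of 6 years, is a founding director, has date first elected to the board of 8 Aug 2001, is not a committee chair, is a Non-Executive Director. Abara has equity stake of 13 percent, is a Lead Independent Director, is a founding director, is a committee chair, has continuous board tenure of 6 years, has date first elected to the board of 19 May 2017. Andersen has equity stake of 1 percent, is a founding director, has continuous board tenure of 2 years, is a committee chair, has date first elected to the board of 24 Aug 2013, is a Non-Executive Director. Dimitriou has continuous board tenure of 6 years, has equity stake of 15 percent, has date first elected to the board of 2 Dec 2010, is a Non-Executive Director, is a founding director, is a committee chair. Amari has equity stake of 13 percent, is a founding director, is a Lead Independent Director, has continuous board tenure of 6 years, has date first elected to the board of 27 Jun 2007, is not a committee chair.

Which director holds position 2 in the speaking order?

By board role: Abara, Amari and Vasquez (Lead Independent Director); then Lund (Executive Director); then Andersen, Reyes, Sato, Dimitriou and Marino (Non-Executive Director).
Among Abara, Amari and Vasquez, a founding director before not a founding director: Abara and Amari (a founding director) before Vasquez (not a founding director).
Abara and Amari both have equity stake 13 percent, so the next rule applies.
Abara and Amari both have continuous board tenure 6 years, so the next rule applies.
Among Abara and Amari, by date first elected to the board (later first) (reversed rule for this group): Abara (19 May 2017) before Amari (27 Jun 2007).
Andersen, Reyes, Sato, Dimitriou and Marino are each a founding director, so the next rule applies.
Among Andersen, Reyes, Sato, Dimitriou and Marino, by equity stake (lower first): Andersen (1 percent) before Reyes (2 percent) before Sato and Dimitriou (15 percent) before Marino (19 percent).
Sato and Dimitriou both have continuous board tenure 6 years, so the next rule applies.
Among Sato and Dimitriou, by date first elected to the board (earlier first): Sato (8 Aug 2001) before Dimitriou (2 Dec 2010).
Order: Abara, Amari, Vasquez, Lund, Andersen, Reyes, Sato, Dimitriou, Marino.

Amari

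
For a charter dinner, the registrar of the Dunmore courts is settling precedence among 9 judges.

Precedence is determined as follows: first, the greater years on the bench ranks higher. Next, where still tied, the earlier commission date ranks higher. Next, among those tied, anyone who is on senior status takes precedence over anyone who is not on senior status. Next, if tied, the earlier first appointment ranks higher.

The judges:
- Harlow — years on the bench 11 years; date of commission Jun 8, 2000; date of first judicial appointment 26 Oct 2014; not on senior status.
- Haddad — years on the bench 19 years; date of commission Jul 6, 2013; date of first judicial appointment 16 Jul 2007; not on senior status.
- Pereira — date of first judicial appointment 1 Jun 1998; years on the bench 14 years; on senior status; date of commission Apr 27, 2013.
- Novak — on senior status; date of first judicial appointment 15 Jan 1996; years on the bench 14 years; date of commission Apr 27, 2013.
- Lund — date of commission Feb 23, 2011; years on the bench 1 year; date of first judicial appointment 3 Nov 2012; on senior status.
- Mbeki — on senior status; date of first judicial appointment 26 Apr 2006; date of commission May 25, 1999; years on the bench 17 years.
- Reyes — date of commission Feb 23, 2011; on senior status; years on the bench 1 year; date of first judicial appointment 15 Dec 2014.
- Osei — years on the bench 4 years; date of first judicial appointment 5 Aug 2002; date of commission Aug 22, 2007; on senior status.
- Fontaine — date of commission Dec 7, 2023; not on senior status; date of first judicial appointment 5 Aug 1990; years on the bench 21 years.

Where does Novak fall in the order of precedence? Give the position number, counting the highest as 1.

By years on the bench (higher first): Fontaine (21 years); then Haddad (19 years); then Mbeki (17 years); then Novak and Pereira (both 14 years); then Harlow (11 years); then Osei (4 years); then Lund and Reyes (both 1 year).
Novak and Pereira both have date of commission Apr 27, 2013, so the next rule applies.
Novak and Pereira are each on senior status, so the next rule applies.
Among Novak and Pereira, by date of first judicial appointment (earlier first): Novak (15 Jan 1996) before Pereira (1 Jun 1998).
Lund and Reyes both have date of commission Feb 23, 2011, so the next rule applies.
Lund and Reyes are each on senior status, so the next rule applies.
Among Lund and Reyes, by date of first judicial appointment (earlier first): Lund (3 Nov 2012) before Reyes (15 Dec 2014).
Order: Fontaine, Haddad, Mbeki, Novak, Pereira, Harlow, Osei, Lund, Reyes. So position 4.

4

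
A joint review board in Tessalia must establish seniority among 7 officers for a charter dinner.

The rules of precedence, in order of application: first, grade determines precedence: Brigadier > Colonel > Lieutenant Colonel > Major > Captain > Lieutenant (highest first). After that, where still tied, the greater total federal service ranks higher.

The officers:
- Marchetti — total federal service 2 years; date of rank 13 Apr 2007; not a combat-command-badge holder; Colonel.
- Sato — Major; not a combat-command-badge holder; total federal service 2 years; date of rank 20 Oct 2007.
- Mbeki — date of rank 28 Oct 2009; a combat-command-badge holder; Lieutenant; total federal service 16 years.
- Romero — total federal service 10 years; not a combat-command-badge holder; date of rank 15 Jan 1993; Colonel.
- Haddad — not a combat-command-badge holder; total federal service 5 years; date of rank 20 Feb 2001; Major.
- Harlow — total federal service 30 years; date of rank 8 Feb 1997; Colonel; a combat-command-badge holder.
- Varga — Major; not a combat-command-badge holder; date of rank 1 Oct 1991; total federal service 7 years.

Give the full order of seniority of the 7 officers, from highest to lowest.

By grade: Harlow, Romero and Marchetti (Colonel); then Varga, Haddad and Sato (Major); then Mbeki (Lieutenant).
Among Harlow, Romero and Marchetti, by total federal service (higher first): Harlow (30 years) before Romero (10 years) before Marchetti (2 years).
Among Varga, Haddad and Sato, by total federal service (higher first): Varga (7 years) before Haddad (5 years) before Sato (2 years).
Full order: Harlow, Romero, Marchetti, Varga, Haddad, Sato, Mbeki.

Harlow, Romero, Marchetti, Varga, Haddad, Sato, Mbeki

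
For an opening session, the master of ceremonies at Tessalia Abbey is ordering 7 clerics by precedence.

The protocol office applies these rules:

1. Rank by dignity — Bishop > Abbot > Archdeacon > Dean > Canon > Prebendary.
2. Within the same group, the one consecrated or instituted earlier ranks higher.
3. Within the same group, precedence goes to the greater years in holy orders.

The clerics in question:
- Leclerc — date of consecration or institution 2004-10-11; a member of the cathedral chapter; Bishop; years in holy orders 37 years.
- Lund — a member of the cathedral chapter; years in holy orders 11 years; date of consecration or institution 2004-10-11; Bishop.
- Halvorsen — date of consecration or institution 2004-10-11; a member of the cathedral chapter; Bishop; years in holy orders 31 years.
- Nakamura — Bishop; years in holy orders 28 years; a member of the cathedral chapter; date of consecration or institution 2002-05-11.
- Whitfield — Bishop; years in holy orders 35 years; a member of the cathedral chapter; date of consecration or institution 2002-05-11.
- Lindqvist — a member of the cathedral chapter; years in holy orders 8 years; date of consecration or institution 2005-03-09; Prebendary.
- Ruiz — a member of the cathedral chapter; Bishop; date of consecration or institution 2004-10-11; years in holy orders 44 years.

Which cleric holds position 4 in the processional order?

By dignity: Whitfield, Nakamura, Ruiz, Leclerc, Halvorsen and Lund (Bishop); then Lindqvist (Prebendary).
Among Whitfield, Nakamura, Ruiz, Leclerc, Halvorsen and Lund, by date of consecration or institution (earlier first): Whitfield and Nakamura (2002-05-11) before Ruiz, Leclerc, Halvorsen and Lund (2004-10-11).
Among Whitfield and Nakamura, by years in holy orders (higher first): Whitfield (35 years) before Nakamura (28 years).
Among Ruiz, Leclerc, Halvorsen and Lund, by years in holy orders (higher first): Ruiz (44 years) before Leclerc (37 years) before Halvorsen (31 years) before Lund (11 years).
Order: Whitfield, Nakamura, Ruiz, Leclerc, Halvorsen, Lund, Lindqvist.

Leclerc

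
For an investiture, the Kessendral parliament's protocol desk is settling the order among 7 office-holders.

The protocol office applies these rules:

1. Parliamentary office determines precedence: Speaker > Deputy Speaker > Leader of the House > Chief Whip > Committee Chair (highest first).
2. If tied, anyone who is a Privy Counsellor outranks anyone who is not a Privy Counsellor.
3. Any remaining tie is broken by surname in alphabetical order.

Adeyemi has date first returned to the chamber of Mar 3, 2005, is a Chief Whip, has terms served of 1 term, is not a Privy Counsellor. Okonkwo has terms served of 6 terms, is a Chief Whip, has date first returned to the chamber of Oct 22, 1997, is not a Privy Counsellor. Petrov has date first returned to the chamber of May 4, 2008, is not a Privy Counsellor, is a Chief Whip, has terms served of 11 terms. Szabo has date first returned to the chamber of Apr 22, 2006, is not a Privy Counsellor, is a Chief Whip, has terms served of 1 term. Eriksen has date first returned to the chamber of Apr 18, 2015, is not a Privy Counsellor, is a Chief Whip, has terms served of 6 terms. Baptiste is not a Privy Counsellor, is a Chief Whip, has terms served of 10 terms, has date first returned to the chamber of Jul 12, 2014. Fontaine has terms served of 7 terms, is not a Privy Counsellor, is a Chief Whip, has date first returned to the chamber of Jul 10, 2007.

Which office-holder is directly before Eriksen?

Baptiste

By parliamentary office: Adeyemi, Baptiste, Eriksen, Fontaine, Okonkwo, Petrov and Szabo (Chief Whip).
Adeyemi, Baptiste, Eriksen, Fontaine, Okonkwo, Petrov and Szabo are each not a Privy Counsellor, so the next rule applies.
Among Adeyemi, Baptiste, Eriksen, Fontaine, Okonkwo, Petrov and Szabo, alphabetically by surname: Adeyemi before Baptiste before Eriksen before Fontaine before Okonkwo before Petrov before Szabo.
Order: Adeyemi, Baptiste, Eriksen, Fontaine, Okonkwo, Petrov, Szabo.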